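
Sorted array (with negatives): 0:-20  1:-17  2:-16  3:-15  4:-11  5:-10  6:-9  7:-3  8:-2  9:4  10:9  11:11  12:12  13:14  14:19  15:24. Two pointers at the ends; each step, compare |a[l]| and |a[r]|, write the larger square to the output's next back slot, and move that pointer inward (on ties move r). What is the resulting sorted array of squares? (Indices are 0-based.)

l=0 r=15: |-20|<=|24| out[15]=576, r--
l=0 r=14: |-20|>|19| out[14]=400, l++
l=1 r=14: |-17|<=|19| out[13]=361, r--
l=1 r=13: |-17|>|14| out[12]=289, l++
l=2 r=13: |-16|>|14| out[11]=256, l++
l=3 r=13: |-15|>|14| out[10]=225, l++
l=4 r=13: |-11|<=|14| out[9]=196, r--
l=4 r=12: |-11|<=|12| out[8]=144, r--
l=4 r=11: |-11|<=|11| out[7]=121, r--
l=4 r=10: |-11|>|9| out[6]=121, l++
l=5 r=10: |-10|>|9| out[5]=100, l++
l=6 r=10: |-9|<=|9| out[4]=81, r--
l=6 r=9: |-9|>|4| out[3]=81, l++
l=7 r=9: |-3|<=|4| out[2]=16, r--
l=7 r=8: |-3|>|-2| out[1]=9, l++
l=8 r=8: |-2|<=|-2| out[0]=4, r--

[4, 9, 16, 81, 81, 100, 121, 121, 144, 196, 225, 256, 289, 361, 400, 576]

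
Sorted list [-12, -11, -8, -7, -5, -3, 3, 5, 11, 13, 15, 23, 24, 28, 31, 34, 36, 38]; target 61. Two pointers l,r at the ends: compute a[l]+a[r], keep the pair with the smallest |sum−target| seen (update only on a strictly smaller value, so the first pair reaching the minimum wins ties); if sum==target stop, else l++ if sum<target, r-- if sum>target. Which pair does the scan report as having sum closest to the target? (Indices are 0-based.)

pair (23, 38) with sum 61 (|Δ|=0)

[0,17] -12+38=26 d=35 * → l++
[1,17] -11+38=27 d=34 * → l++
[2,17] -8+38=30 d=31 * → l++
[3,17] -7+38=31 d=30 * → l++
[4,17] -5+38=33 d=28 * → l++
[5,17] -3+38=35 d=26 * → l++
[6,17] 3+38=41 d=20 * → l++
[7,17] 5+38=43 d=18 * → l++
[8,17] 11+38=49 d=12 * → l++
[9,17] 13+38=51 d=10 * → l++
[10,17] 15+38=53 d=8 * → l++
[11,17] 23+38=61 d=0 * → stop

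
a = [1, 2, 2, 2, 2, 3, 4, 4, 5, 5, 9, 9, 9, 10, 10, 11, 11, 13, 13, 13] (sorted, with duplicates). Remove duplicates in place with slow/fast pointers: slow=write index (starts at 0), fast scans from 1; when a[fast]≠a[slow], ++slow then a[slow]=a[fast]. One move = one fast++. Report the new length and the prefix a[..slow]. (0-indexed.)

(s=0,f=1) a[fast]=2≠a[slow]=1 write a[1]=2 → slow++,fast++
(s=1,f=2) a[fast]=2=a[slow] dup → fast++
(s=1,f=3) a[fast]=2=a[slow] dup → fast++
(s=1,f=4) a[fast]=2=a[slow] dup → fast++
(s=1,f=5) a[fast]=3≠a[slow]=2 write a[2]=3 → slow++,fast++
(s=2,f=6) a[fast]=4≠a[slow]=3 write a[3]=4 → slow++,fast++
(s=3,f=7) a[fast]=4=a[slow] dup → fast++
(s=3,f=8) a[fast]=5≠a[slow]=4 write a[4]=5 → slow++,fast++
(s=4,f=9) a[fast]=5=a[slow] dup → fast++
(s=4,f=10) a[fast]=9≠a[slow]=5 write a[5]=9 → slow++,fast++
(s=5,f=11) a[fast]=9=a[slow] dup → fast++
(s=5,f=12) a[fast]=9=a[slow] dup → fast++
(s=5,f=13) a[fast]=10≠a[slow]=9 write a[6]=10 → slow++,fast++
(s=6,f=14) a[fast]=10=a[slow] dup → fast++
(s=6,f=15) a[fast]=11≠a[slow]=10 write a[7]=11 → slow++,fast++
(s=7,f=16) a[fast]=11=a[slow] dup → fast++
(s=7,f=17) a[fast]=13≠a[slow]=11 write a[8]=13 → slow++,fast++
(s=8,f=18) a[fast]=13=a[slow] dup → fast++
(s=8,f=19) a[fast]=13=a[slow] dup → fast++

length 9; prefix = [1, 2, 3, 4, 5, 9, 10, 11, 13]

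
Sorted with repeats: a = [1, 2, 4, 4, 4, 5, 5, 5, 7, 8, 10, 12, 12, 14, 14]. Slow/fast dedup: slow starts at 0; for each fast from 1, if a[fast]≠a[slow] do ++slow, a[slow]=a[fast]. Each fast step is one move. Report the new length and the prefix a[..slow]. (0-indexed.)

length 9; prefix = [1, 2, 4, 5, 7, 8, 10, 12, 14]

slow=0 fast=1: a[fast]=2≠a[slow]=1 write a[1]=2, slow++,fast++
slow=1 fast=2: a[fast]=4≠a[slow]=2 write a[2]=4, slow++,fast++
slow=2 fast=3: a[fast]=4=a[slow] dup, fast++
slow=2 fast=4: a[fast]=4=a[slow] dup, fast++
slow=2 fast=5: a[fast]=5≠a[slow]=4 write a[3]=5, slow++,fast++
slow=3 fast=6: a[fast]=5=a[slow] dup, fast++
slow=3 fast=7: a[fast]=5=a[slow] dup, fast++
slow=3 fast=8: a[fast]=7≠a[slow]=5 write a[4]=7, slow++,fast++
slow=4 fast=9: a[fast]=8≠a[slow]=7 write a[5]=8, slow++,fast++
slow=5 fast=10: a[fast]=10≠a[slow]=8 write a[6]=10, slow++,fast++
slow=6 fast=11: a[fast]=12≠a[slow]=10 write a[7]=12, slow++,fast++
slow=7 fast=12: a[fast]=12=a[slow] dup, fast++
slow=7 fast=13: a[fast]=14≠a[slow]=12 write a[8]=14, slow++,fast++
slow=8 fast=14: a[fast]=14=a[slow] dup, fast++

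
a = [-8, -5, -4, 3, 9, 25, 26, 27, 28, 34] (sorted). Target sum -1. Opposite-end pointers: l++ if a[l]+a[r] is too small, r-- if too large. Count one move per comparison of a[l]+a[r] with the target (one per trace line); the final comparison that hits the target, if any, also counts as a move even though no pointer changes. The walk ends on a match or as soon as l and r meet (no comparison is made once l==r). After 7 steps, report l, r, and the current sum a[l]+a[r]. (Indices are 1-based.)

l=1 r=10: -8+34=26 >-1, r--
l=1 r=9: -8+28=20 >-1, r--
l=1 r=8: -8+27=19 >-1, r--
l=1 r=7: -8+26=18 >-1, r--
l=1 r=6: -8+25=17 >-1, r--
l=1 r=5: -8+9=1 >-1, r--
l=1 r=4: -8+3=-5 <-1, l++

l=2, r=4, sum=-2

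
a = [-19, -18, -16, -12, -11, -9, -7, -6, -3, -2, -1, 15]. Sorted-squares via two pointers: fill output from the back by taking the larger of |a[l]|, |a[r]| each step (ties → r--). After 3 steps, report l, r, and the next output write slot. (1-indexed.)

l=1 r=12: |-19|>|15| out[12]=361, l++
l=2 r=12: |-18|>|15| out[11]=324, l++
l=3 r=12: |-16|>|15| out[10]=256, l++

l=4, r=12, next write slot=9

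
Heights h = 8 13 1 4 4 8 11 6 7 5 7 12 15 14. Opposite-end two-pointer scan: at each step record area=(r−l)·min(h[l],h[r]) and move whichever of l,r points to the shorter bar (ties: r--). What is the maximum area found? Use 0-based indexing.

max area = 156

l=0 r=13: min(8,14)*13=104 best=104 *, l++
l=1 r=13: min(13,14)*12=156 best=156 *, l++
l=2 r=13: min(1,14)*11=11 best=156, l++
l=3 r=13: min(4,14)*10=40 best=156, l++
l=4 r=13: min(4,14)*9=36 best=156, l++
l=5 r=13: min(8,14)*8=64 best=156, l++
l=6 r=13: min(11,14)*7=77 best=156, l++
l=7 r=13: min(6,14)*6=36 best=156, l++
l=8 r=13: min(7,14)*5=35 best=156, l++
l=9 r=13: min(5,14)*4=20 best=156, l++
l=10 r=13: min(7,14)*3=21 best=156, l++
l=11 r=13: min(12,14)*2=24 best=156, l++
l=12 r=13: min(15,14)*1=14 best=156, r--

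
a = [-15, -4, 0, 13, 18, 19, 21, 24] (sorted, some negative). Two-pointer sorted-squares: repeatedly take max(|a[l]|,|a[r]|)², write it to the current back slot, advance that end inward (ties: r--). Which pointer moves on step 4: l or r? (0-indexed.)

r

l=0 r=7: |-15|<=|24| out[7]=576, r--
l=0 r=6: |-15|<=|21| out[6]=441, r--
l=0 r=5: |-15|<=|19| out[5]=361, r--
l=0 r=4: |-15|<=|18| out[4]=324, r--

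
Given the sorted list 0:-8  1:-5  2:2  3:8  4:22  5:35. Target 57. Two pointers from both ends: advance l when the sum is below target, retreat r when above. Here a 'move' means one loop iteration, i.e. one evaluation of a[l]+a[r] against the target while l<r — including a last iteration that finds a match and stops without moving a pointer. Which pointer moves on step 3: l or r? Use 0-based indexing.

l

l=0 r=5: -8+35=27 <57, l++
l=1 r=5: -5+35=30 <57, l++
l=2 r=5: 2+35=37 <57, l++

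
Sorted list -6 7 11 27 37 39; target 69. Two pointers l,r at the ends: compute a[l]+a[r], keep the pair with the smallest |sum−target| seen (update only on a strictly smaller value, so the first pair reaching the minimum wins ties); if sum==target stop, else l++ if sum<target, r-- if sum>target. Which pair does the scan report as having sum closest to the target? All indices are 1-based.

l=1 r=6: -6+39=33 d=36 *, l++
l=2 r=6: 7+39=46 d=23 *, l++
l=3 r=6: 11+39=50 d=19 *, l++
l=4 r=6: 27+39=66 d=3 *, l++
l=5 r=6: 37+39=76 d=7, r--

pair (27, 39) with sum 66 (|Δ|=3)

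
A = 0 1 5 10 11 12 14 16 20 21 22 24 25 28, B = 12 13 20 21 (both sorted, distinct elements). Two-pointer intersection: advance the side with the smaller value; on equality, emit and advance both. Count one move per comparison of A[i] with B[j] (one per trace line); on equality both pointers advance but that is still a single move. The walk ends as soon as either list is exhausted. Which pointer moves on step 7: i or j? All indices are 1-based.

[i=1,j=1] 0<12 → i++
[i=2,j=1] 1<12 → i++
[i=3,j=1] 5<12 → i++
[i=4,j=1] 10<12 → i++
[i=5,j=1] 11<12 → i++
[i=6,j=1] 12==12 emit → i++,j++
[i=7,j=2] 14>13 → j++

j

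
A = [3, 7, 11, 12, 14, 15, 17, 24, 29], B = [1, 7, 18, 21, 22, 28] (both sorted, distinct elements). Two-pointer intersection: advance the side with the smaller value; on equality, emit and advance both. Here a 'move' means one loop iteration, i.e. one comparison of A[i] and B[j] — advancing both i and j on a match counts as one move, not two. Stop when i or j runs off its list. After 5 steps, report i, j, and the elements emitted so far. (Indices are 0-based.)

i=4, j=2, emitted=[7]

i=0 j=0: 3>1, j++
i=0 j=1: 3<7, i++
i=1 j=1: 7==7 emit, i++,j++
i=2 j=2: 11<18, i++
i=3 j=2: 12<18, i++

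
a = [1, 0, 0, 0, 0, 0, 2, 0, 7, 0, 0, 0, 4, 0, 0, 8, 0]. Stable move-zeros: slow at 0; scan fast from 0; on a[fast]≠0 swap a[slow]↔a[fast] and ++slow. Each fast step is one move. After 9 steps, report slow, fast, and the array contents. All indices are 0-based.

slow=3, fast=9, a=[1, 2, 7, 0, 0, 0, 0, 0, 0, 0, 0, 0, 4, 0, 0, 8, 0]

(s=0,f=0) a[fast]=1≠0 swap→a[0]=1 → slow++,fast++
(s=1,f=1) a[fast]=0 → fast++
(s=1,f=2) a[fast]=0 → fast++
(s=1,f=3) a[fast]=0 → fast++
(s=1,f=4) a[fast]=0 → fast++
(s=1,f=5) a[fast]=0 → fast++
(s=1,f=6) a[fast]=2≠0 swap→a[1]=2 → slow++,fast++
(s=2,f=7) a[fast]=0 → fast++
(s=2,f=8) a[fast]=7≠0 swap→a[2]=7 → slow++,fast++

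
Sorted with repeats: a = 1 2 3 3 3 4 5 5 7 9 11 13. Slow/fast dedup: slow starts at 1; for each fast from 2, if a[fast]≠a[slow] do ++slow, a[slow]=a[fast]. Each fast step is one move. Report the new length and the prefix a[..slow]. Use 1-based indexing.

slow=1 fast=2: a[fast]=2≠a[slow]=1 write a[2]=2, slow++,fast++
slow=2 fast=3: a[fast]=3≠a[slow]=2 write a[3]=3, slow++,fast++
slow=3 fast=4: a[fast]=3=a[slow] dup, fast++
slow=3 fast=5: a[fast]=3=a[slow] dup, fast++
slow=3 fast=6: a[fast]=4≠a[slow]=3 write a[4]=4, slow++,fast++
slow=4 fast=7: a[fast]=5≠a[slow]=4 write a[5]=5, slow++,fast++
slow=5 fast=8: a[fast]=5=a[slow] dup, fast++
slow=5 fast=9: a[fast]=7≠a[slow]=5 write a[6]=7, slow++,fast++
slow=6 fast=10: a[fast]=9≠a[slow]=7 write a[7]=9, slow++,fast++
slow=7 fast=11: a[fast]=11≠a[slow]=9 write a[8]=11, slow++,fast++
slow=8 fast=12: a[fast]=13≠a[slow]=11 write a[9]=13, slow++,fast++

length 9; prefix = [1, 2, 3, 4, 5, 7, 9, 11, 13]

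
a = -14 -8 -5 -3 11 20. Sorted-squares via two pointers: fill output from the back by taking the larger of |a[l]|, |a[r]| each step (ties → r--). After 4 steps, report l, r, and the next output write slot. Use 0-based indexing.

l=2, r=3, next write slot=1

l=0 r=5: |-14|<=|20| out[5]=400, r--
l=0 r=4: |-14|>|11| out[4]=196, l++
l=1 r=4: |-8|<=|11| out[3]=121, r--
l=1 r=3: |-8|>|-3| out[2]=64, l++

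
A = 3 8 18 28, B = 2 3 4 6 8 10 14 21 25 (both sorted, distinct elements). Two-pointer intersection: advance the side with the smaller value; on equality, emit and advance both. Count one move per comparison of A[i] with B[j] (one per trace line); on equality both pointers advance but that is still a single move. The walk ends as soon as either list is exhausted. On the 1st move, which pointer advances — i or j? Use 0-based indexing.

[i=0,j=0] 3>2 → j++

j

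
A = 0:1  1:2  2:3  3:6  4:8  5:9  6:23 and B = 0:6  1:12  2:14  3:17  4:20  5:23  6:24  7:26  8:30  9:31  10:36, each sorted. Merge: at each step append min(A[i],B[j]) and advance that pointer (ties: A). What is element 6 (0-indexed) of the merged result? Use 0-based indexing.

merged[6] = 9

i=0 j=0: A[i]=1<=B[j]=6 take 1, i++
i=1 j=0: A[i]=2<=B[j]=6 take 2, i++
i=2 j=0: A[i]=3<=B[j]=6 take 3, i++
i=3 j=0: A[i]=6<=B[j]=6 take 6, i++
i=4 j=0: A[i]=8>B[j]=6 take 6, j++
i=4 j=1: A[i]=8<=B[j]=12 take 8, i++
i=5 j=1: A[i]=9<=B[j]=12 take 9, i++
i=6 j=1: A[i]=23>B[j]=12 take 12, j++
i=6 j=2: A[i]=23>B[j]=14 take 14, j++
i=6 j=3: A[i]=23>B[j]=17 take 17, j++
i=6 j=4: A[i]=23>B[j]=20 take 20, j++
i=6 j=5: A[i]=23<=B[j]=23 take 23, i++
i=7 j=5: A done, take B[j]=23, j++
i=7 j=6: A done, take B[j]=24, j++
i=7 j=7: A done, take B[j]=26, j++
i=7 j=8: A done, take B[j]=30, j++
i=7 j=9: A done, take B[j]=31, j++
i=7 j=10: A done, take B[j]=36, j++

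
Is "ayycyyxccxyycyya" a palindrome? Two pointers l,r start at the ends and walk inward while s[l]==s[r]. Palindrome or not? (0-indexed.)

palindrome

[0,15] 'a'=='a' → l++,r--
[1,14] 'y'=='y' → l++,r--
[2,13] 'y'=='y' → l++,r--
[3,12] 'c'=='c' → l++,r--
[4,11] 'y'=='y' → l++,r--
[5,10] 'y'=='y' → l++,r--
[6,9] 'x'=='x' → l++,r--
[7,8] 'c'=='c' → l++,r--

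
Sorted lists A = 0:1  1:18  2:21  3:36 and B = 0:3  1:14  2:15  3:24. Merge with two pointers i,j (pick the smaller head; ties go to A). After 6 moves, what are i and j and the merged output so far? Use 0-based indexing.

[i=0,j=0] A[i]=1<=B[j]=3 take 1 → i++
[i=1,j=0] A[i]=18>B[j]=3 take 3 → j++
[i=1,j=1] A[i]=18>B[j]=14 take 14 → j++
[i=1,j=2] A[i]=18>B[j]=15 take 15 → j++
[i=1,j=3] A[i]=18<=B[j]=24 take 18 → i++
[i=2,j=3] A[i]=21<=B[j]=24 take 21 → i++

i=3, j=3, merged so far=[1, 3, 14, 15, 18, 21]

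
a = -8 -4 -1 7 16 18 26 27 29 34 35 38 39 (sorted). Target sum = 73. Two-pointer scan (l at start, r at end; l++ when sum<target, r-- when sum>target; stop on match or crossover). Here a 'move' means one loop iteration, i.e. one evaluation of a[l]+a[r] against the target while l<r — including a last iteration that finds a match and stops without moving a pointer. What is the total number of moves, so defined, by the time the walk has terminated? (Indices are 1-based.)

10 moves

l=1 r=13: -8+39=31 <73, l++
l=2 r=13: -4+39=35 <73, l++
l=3 r=13: -1+39=38 <73, l++
l=4 r=13: 7+39=46 <73, l++
l=5 r=13: 16+39=55 <73, l++
l=6 r=13: 18+39=57 <73, l++
l=7 r=13: 26+39=65 <73, l++
l=8 r=13: 27+39=66 <73, l++
l=9 r=13: 29+39=68 <73, l++
l=10 r=13: 34+39=73, found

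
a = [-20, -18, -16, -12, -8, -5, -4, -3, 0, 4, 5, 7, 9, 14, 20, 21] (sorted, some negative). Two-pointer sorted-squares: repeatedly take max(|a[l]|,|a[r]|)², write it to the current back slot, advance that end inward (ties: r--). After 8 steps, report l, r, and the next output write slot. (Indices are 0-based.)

l=4, r=11, next write slot=7

[0,15] |-20|<=|21| out[15]=441 → r--
[0,14] |-20|<=|20| out[14]=400 → r--
[0,13] |-20|>|14| out[13]=400 → l++
[1,13] |-18|>|14| out[12]=324 → l++
[2,13] |-16|>|14| out[11]=256 → l++
[3,13] |-12|<=|14| out[10]=196 → r--
[3,12] |-12|>|9| out[9]=144 → l++
[4,12] |-8|<=|9| out[8]=81 → r--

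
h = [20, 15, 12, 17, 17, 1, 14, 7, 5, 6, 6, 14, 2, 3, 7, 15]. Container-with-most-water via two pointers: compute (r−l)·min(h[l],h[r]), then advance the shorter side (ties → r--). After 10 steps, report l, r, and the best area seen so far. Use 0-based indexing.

l=0 r=15: min(20,15)*15=225 best=225 *, r--
l=0 r=14: min(20,7)*14=98 best=225, r--
l=0 r=13: min(20,3)*13=39 best=225, r--
l=0 r=12: min(20,2)*12=24 best=225, r--
l=0 r=11: min(20,14)*11=154 best=225, r--
l=0 r=10: min(20,6)*10=60 best=225, r--
l=0 r=9: min(20,6)*9=54 best=225, r--
l=0 r=8: min(20,5)*8=40 best=225, r--
l=0 r=7: min(20,7)*7=49 best=225, r--
l=0 r=6: min(20,14)*6=84 best=225, r--

l=0, r=5, best area=225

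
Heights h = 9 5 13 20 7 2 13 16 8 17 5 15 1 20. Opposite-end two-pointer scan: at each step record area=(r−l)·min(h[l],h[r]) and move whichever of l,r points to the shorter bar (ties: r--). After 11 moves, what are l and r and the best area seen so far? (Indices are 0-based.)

l=3, r=5, best area=200

l=0 r=13: min(9,20)*13=117 best=117 *, l++
l=1 r=13: min(5,20)*12=60 best=117, l++
l=2 r=13: min(13,20)*11=143 best=143 *, l++
l=3 r=13: min(20,20)*10=200 best=200 *, r--
l=3 r=12: min(20,1)*9=9 best=200, r--
l=3 r=11: min(20,15)*8=120 best=200, r--
l=3 r=10: min(20,5)*7=35 best=200, r--
l=3 r=9: min(20,17)*6=102 best=200, r--
l=3 r=8: min(20,8)*5=40 best=200, r--
l=3 r=7: min(20,16)*4=64 best=200, r--
l=3 r=6: min(20,13)*3=39 best=200, r--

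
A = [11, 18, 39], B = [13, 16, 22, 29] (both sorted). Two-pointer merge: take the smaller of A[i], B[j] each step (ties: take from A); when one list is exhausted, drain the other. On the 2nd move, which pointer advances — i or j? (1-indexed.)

i=1 j=1: A[i]=11<=B[j]=13 take 11, i++
i=2 j=1: A[i]=18>B[j]=13 take 13, j++

j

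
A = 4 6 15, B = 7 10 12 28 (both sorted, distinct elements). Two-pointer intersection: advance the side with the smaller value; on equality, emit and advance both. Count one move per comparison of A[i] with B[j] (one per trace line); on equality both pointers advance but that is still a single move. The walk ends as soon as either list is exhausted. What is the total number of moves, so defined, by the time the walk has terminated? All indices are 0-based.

[i=0,j=0] 4<7 → i++
[i=1,j=0] 6<7 → i++
[i=2,j=0] 15>7 → j++
[i=2,j=1] 15>10 → j++
[i=2,j=2] 15>12 → j++
[i=2,j=3] 15<28 → i++

6 moves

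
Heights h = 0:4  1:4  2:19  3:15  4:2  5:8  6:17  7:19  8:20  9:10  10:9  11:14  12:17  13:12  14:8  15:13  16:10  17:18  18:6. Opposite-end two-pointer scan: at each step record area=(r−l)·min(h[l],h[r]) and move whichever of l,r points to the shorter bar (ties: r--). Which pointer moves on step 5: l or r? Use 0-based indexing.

[0,18] min(4,6)*18=72 best=72 * → l++
[1,18] min(4,6)*17=68 best=72 → l++
[2,18] min(19,6)*16=96 best=96 * → r--
[2,17] min(19,18)*15=270 best=270 * → r--
[2,16] min(19,10)*14=140 best=270 → r--

r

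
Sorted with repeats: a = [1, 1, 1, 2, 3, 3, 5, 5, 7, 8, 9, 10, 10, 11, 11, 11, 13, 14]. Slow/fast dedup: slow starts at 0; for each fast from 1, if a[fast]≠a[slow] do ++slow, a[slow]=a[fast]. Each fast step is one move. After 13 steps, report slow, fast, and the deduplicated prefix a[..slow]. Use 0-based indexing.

(s=0,f=1) a[fast]=1=a[slow] dup → fast++
(s=0,f=2) a[fast]=1=a[slow] dup → fast++
(s=0,f=3) a[fast]=2≠a[slow]=1 write a[1]=2 → slow++,fast++
(s=1,f=4) a[fast]=3≠a[slow]=2 write a[2]=3 → slow++,fast++
(s=2,f=5) a[fast]=3=a[slow] dup → fast++
(s=2,f=6) a[fast]=5≠a[slow]=3 write a[3]=5 → slow++,fast++
(s=3,f=7) a[fast]=5=a[slow] dup → fast++
(s=3,f=8) a[fast]=7≠a[slow]=5 write a[4]=7 → slow++,fast++
(s=4,f=9) a[fast]=8≠a[slow]=7 write a[5]=8 → slow++,fast++
(s=5,f=10) a[fast]=9≠a[slow]=8 write a[6]=9 → slow++,fast++
(s=6,f=11) a[fast]=10≠a[slow]=9 write a[7]=10 → slow++,fast++
(s=7,f=12) a[fast]=10=a[slow] dup → fast++
(s=7,f=13) a[fast]=11≠a[slow]=10 write a[8]=11 → slow++,fast++

slow=8, fast=14, prefix=[1, 2, 3, 5, 7, 8, 9, 10, 11]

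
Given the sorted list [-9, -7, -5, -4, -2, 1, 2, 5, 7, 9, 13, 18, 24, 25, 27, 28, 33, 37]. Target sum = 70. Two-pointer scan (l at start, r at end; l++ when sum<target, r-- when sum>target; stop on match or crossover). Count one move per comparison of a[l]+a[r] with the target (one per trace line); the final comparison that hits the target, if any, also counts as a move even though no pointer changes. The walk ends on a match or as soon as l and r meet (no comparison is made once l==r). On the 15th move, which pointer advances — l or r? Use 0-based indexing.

l

[0,17] -9+37=28 <70 → l++
[1,17] -7+37=30 <70 → l++
[2,17] -5+37=32 <70 → l++
[3,17] -4+37=33 <70 → l++
[4,17] -2+37=35 <70 → l++
[5,17] 1+37=38 <70 → l++
[6,17] 2+37=39 <70 → l++
[7,17] 5+37=42 <70 → l++
[8,17] 7+37=44 <70 → l++
[9,17] 9+37=46 <70 → l++
[10,17] 13+37=50 <70 → l++
[11,17] 18+37=55 <70 → l++
[12,17] 24+37=61 <70 → l++
[13,17] 25+37=62 <70 → l++
[14,17] 27+37=64 <70 → l++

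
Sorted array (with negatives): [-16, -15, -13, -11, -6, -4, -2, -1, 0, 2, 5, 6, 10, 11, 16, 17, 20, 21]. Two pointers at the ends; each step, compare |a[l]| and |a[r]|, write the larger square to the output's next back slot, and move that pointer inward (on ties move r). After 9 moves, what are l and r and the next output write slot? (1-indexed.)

l=5, r=13, next write slot=9

[1,18] |-16|<=|21| out[18]=441 → r--
[1,17] |-16|<=|20| out[17]=400 → r--
[1,16] |-16|<=|17| out[16]=289 → r--
[1,15] |-16|<=|16| out[15]=256 → r--
[1,14] |-16|>|11| out[14]=256 → l++
[2,14] |-15|>|11| out[13]=225 → l++
[3,14] |-13|>|11| out[12]=169 → l++
[4,14] |-11|<=|11| out[11]=121 → r--
[4,13] |-11|>|10| out[10]=121 → l++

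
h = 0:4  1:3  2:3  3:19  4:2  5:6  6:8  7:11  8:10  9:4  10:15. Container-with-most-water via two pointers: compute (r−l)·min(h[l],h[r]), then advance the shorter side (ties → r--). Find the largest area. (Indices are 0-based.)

max area = 105

l=0 r=10: min(4,15)*10=40 best=40 *, l++
l=1 r=10: min(3,15)*9=27 best=40, l++
l=2 r=10: min(3,15)*8=24 best=40, l++
l=3 r=10: min(19,15)*7=105 best=105 *, r--
l=3 r=9: min(19,4)*6=24 best=105, r--
l=3 r=8: min(19,10)*5=50 best=105, r--
l=3 r=7: min(19,11)*4=44 best=105, r--
l=3 r=6: min(19,8)*3=24 best=105, r--
l=3 r=5: min(19,6)*2=12 best=105, r--
l=3 r=4: min(19,2)*1=2 best=105, r--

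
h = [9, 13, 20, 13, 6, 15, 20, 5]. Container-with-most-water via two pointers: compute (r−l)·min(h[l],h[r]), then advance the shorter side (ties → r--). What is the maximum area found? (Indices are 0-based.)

max area = 80

[0,7] min(9,5)*7=35 best=35 * → r--
[0,6] min(9,20)*6=54 best=54 * → l++
[1,6] min(13,20)*5=65 best=65 * → l++
[2,6] min(20,20)*4=80 best=80 * → r--
[2,5] min(20,15)*3=45 best=80 → r--
[2,4] min(20,6)*2=12 best=80 → r--
[2,3] min(20,13)*1=13 best=80 → r--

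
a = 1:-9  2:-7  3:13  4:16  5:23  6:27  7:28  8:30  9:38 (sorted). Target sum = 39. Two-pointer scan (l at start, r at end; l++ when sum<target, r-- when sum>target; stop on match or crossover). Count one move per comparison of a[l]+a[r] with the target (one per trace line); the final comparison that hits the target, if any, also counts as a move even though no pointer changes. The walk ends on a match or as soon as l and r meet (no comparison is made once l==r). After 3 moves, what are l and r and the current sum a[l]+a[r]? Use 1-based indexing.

l=3, r=8, sum=43

[1,9] -9+38=29 <39 → l++
[2,9] -7+38=31 <39 → l++
[3,9] 13+38=51 >39 → r--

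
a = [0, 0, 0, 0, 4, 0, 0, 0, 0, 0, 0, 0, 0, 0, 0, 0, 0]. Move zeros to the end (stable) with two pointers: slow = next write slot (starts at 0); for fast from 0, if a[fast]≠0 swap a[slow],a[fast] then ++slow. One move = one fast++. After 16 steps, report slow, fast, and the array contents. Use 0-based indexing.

slow=1, fast=16, a=[4, 0, 0, 0, 0, 0, 0, 0, 0, 0, 0, 0, 0, 0, 0, 0, 0]

(s=0,f=0) a[fast]=0 → fast++
(s=0,f=1) a[fast]=0 → fast++
(s=0,f=2) a[fast]=0 → fast++
(s=0,f=3) a[fast]=0 → fast++
(s=0,f=4) a[fast]=4≠0 swap→a[0]=4 → slow++,fast++
(s=1,f=5) a[fast]=0 → fast++
(s=1,f=6) a[fast]=0 → fast++
(s=1,f=7) a[fast]=0 → fast++
(s=1,f=8) a[fast]=0 → fast++
(s=1,f=9) a[fast]=0 → fast++
(s=1,f=10) a[fast]=0 → fast++
(s=1,f=11) a[fast]=0 → fast++
(s=1,f=12) a[fast]=0 → fast++
(s=1,f=13) a[fast]=0 → fast++
(s=1,f=14) a[fast]=0 → fast++
(s=1,f=15) a[fast]=0 → fast++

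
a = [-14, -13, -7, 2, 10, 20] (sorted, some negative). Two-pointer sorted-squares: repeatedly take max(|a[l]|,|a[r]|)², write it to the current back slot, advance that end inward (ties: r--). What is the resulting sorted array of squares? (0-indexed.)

[4, 49, 100, 169, 196, 400]

l=0 r=5: |-14|<=|20| out[5]=400, r--
l=0 r=4: |-14|>|10| out[4]=196, l++
l=1 r=4: |-13|>|10| out[3]=169, l++
l=2 r=4: |-7|<=|10| out[2]=100, r--
l=2 r=3: |-7|>|2| out[1]=49, l++
l=3 r=3: |2|<=|2| out[0]=4, r--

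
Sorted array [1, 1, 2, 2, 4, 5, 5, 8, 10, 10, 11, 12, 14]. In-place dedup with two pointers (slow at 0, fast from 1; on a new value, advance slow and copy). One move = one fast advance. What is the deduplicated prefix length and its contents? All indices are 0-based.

length 9; prefix = [1, 2, 4, 5, 8, 10, 11, 12, 14]

slow=0 fast=1: a[fast]=1=a[slow] dup, fast++
slow=0 fast=2: a[fast]=2≠a[slow]=1 write a[1]=2, slow++,fast++
slow=1 fast=3: a[fast]=2=a[slow] dup, fast++
slow=1 fast=4: a[fast]=4≠a[slow]=2 write a[2]=4, slow++,fast++
slow=2 fast=5: a[fast]=5≠a[slow]=4 write a[3]=5, slow++,fast++
slow=3 fast=6: a[fast]=5=a[slow] dup, fast++
slow=3 fast=7: a[fast]=8≠a[slow]=5 write a[4]=8, slow++,fast++
slow=4 fast=8: a[fast]=10≠a[slow]=8 write a[5]=10, slow++,fast++
slow=5 fast=9: a[fast]=10=a[slow] dup, fast++
slow=5 fast=10: a[fast]=11≠a[slow]=10 write a[6]=11, slow++,fast++
slow=6 fast=11: a[fast]=12≠a[slow]=11 write a[7]=12, slow++,fast++
slow=7 fast=12: a[fast]=14≠a[slow]=12 write a[8]=14, slow++,fast++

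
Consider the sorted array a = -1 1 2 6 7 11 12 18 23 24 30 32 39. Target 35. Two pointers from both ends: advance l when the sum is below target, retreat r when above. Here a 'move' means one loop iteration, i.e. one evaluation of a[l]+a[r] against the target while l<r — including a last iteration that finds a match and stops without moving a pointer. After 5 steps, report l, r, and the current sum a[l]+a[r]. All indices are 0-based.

l=3, r=10, sum=36

l=0 r=12: -1+39=38 >35, r--
l=0 r=11: -1+32=31 <35, l++
l=1 r=11: 1+32=33 <35, l++
l=2 r=11: 2+32=34 <35, l++
l=3 r=11: 6+32=38 >35, r--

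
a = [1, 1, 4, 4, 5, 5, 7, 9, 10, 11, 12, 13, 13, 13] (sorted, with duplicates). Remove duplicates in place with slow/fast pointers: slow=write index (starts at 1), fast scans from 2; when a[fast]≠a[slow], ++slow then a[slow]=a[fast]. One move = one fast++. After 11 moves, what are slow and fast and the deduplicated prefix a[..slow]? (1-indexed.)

slow=9, fast=13, prefix=[1, 4, 5, 7, 9, 10, 11, 12, 13]

(s=1,f=2) a[fast]=1=a[slow] dup → fast++
(s=1,f=3) a[fast]=4≠a[slow]=1 write a[2]=4 → slow++,fast++
(s=2,f=4) a[fast]=4=a[slow] dup → fast++
(s=2,f=5) a[fast]=5≠a[slow]=4 write a[3]=5 → slow++,fast++
(s=3,f=6) a[fast]=5=a[slow] dup → fast++
(s=3,f=7) a[fast]=7≠a[slow]=5 write a[4]=7 → slow++,fast++
(s=4,f=8) a[fast]=9≠a[slow]=7 write a[5]=9 → slow++,fast++
(s=5,f=9) a[fast]=10≠a[slow]=9 write a[6]=10 → slow++,fast++
(s=6,f=10) a[fast]=11≠a[slow]=10 write a[7]=11 → slow++,fast++
(s=7,f=11) a[fast]=12≠a[slow]=11 write a[8]=12 → slow++,fast++
(s=8,f=12) a[fast]=13≠a[slow]=12 write a[9]=13 → slow++,fast++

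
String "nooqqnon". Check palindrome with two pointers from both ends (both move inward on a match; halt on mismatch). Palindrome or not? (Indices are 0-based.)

not a palindrome (mismatch at 2,5)

l=0 r=7: 'n'=='n', l++,r--
l=1 r=6: 'o'=='o', l++,r--
l=2 r=5: 'o'!='n', stop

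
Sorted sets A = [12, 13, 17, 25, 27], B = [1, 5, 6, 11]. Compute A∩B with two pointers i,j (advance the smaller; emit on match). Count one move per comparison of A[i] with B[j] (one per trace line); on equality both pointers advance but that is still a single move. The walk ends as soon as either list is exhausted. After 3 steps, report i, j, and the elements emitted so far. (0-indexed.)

i=0 j=0: 12>1, j++
i=0 j=1: 12>5, j++
i=0 j=2: 12>6, j++

i=0, j=3, emitted=[]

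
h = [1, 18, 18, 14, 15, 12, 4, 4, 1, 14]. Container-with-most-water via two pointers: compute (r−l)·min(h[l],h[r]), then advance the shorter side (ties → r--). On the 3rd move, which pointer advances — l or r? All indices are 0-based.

l=0 r=9: min(1,14)*9=9 best=9 *, l++
l=1 r=9: min(18,14)*8=112 best=112 *, r--
l=1 r=8: min(18,1)*7=7 best=112, r--

r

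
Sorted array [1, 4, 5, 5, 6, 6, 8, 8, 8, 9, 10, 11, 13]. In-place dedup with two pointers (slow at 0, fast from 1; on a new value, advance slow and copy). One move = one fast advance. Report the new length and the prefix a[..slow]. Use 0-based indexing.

length 9; prefix = [1, 4, 5, 6, 8, 9, 10, 11, 13]

slow=0 fast=1: a[fast]=4≠a[slow]=1 write a[1]=4, slow++,fast++
slow=1 fast=2: a[fast]=5≠a[slow]=4 write a[2]=5, slow++,fast++
slow=2 fast=3: a[fast]=5=a[slow] dup, fast++
slow=2 fast=4: a[fast]=6≠a[slow]=5 write a[3]=6, slow++,fast++
slow=3 fast=5: a[fast]=6=a[slow] dup, fast++
slow=3 fast=6: a[fast]=8≠a[slow]=6 write a[4]=8, slow++,fast++
slow=4 fast=7: a[fast]=8=a[slow] dup, fast++
slow=4 fast=8: a[fast]=8=a[slow] dup, fast++
slow=4 fast=9: a[fast]=9≠a[slow]=8 write a[5]=9, slow++,fast++
slow=5 fast=10: a[fast]=10≠a[slow]=9 write a[6]=10, slow++,fast++
slow=6 fast=11: a[fast]=11≠a[slow]=10 write a[7]=11, slow++,fast++
slow=7 fast=12: a[fast]=13≠a[slow]=11 write a[8]=13, slow++,fast++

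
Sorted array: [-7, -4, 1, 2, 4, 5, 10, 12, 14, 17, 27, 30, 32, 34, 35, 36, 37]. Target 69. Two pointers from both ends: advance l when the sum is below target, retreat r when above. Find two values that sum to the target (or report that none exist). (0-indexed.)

l=0 r=16: -7+37=30 <69, l++
l=1 r=16: -4+37=33 <69, l++
l=2 r=16: 1+37=38 <69, l++
l=3 r=16: 2+37=39 <69, l++
l=4 r=16: 4+37=41 <69, l++
l=5 r=16: 5+37=42 <69, l++
l=6 r=16: 10+37=47 <69, l++
l=7 r=16: 12+37=49 <69, l++
l=8 r=16: 14+37=51 <69, l++
l=9 r=16: 17+37=54 <69, l++
l=10 r=16: 27+37=64 <69, l++
l=11 r=16: 30+37=67 <69, l++
l=12 r=16: 32+37=69, found

(32, 37)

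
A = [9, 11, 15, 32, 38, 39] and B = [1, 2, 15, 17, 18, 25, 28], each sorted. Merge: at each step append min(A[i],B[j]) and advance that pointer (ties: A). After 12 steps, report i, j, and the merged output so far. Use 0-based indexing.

[i=0,j=0] A[i]=9>B[j]=1 take 1 → j++
[i=0,j=1] A[i]=9>B[j]=2 take 2 → j++
[i=0,j=2] A[i]=9<=B[j]=15 take 9 → i++
[i=1,j=2] A[i]=11<=B[j]=15 take 11 → i++
[i=2,j=2] A[i]=15<=B[j]=15 take 15 → i++
[i=3,j=2] A[i]=32>B[j]=15 take 15 → j++
[i=3,j=3] A[i]=32>B[j]=17 take 17 → j++
[i=3,j=4] A[i]=32>B[j]=18 take 18 → j++
[i=3,j=5] A[i]=32>B[j]=25 take 25 → j++
[i=3,j=6] A[i]=32>B[j]=28 take 28 → j++
[i=3,j=7] B done, take A[i]=32 → i++
[i=4,j=7] B done, take A[i]=38 → i++

i=5, j=7, merged so far=[1, 2, 9, 11, 15, 15, 17, 18, 25, 28, 32, 38]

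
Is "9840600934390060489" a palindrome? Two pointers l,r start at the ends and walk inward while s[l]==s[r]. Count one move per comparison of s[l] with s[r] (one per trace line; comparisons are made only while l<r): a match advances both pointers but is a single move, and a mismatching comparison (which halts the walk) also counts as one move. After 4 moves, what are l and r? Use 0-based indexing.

l=4, r=14

l=0 r=18: '9'=='9', l++,r--
l=1 r=17: '8'=='8', l++,r--
l=2 r=16: '4'=='4', l++,r--
l=3 r=15: '0'=='0', l++,r--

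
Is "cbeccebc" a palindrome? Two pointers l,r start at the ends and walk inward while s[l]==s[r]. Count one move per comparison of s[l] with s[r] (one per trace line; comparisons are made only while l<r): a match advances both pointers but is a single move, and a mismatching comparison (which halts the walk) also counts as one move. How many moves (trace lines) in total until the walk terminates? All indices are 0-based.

l=0 r=7: 'c'=='c', l++,r--
l=1 r=6: 'b'=='b', l++,r--
l=2 r=5: 'e'=='e', l++,r--
l=3 r=4: 'c'=='c', l++,r--

4 moves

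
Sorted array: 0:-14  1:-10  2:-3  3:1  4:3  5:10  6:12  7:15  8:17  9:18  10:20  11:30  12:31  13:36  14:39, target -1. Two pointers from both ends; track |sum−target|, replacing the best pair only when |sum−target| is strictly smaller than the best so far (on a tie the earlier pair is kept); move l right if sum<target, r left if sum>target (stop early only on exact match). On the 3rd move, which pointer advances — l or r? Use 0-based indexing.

l=0 r=14: -14+39=25 d=26 *, r--
l=0 r=13: -14+36=22 d=23 *, r--
l=0 r=12: -14+31=17 d=18 *, r--

r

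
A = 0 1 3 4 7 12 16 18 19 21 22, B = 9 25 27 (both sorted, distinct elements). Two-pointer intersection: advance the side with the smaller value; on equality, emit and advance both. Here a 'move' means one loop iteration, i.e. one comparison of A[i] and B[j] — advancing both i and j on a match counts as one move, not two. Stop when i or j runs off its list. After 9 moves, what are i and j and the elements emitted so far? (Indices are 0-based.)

i=0 j=0: 0<9, i++
i=1 j=0: 1<9, i++
i=2 j=0: 3<9, i++
i=3 j=0: 4<9, i++
i=4 j=0: 7<9, i++
i=5 j=0: 12>9, j++
i=5 j=1: 12<25, i++
i=6 j=1: 16<25, i++
i=7 j=1: 18<25, i++

i=8, j=1, emitted=[]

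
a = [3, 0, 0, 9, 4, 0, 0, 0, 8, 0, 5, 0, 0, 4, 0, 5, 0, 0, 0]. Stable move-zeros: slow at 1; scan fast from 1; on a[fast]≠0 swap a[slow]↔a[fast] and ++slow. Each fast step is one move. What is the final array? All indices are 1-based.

[3, 9, 4, 8, 5, 4, 5, 0, 0, 0, 0, 0, 0, 0, 0, 0, 0, 0, 0]

(s=1,f=1) a[fast]=3≠0 swap→a[1]=3 → slow++,fast++
(s=2,f=2) a[fast]=0 → fast++
(s=2,f=3) a[fast]=0 → fast++
(s=2,f=4) a[fast]=9≠0 swap→a[2]=9 → slow++,fast++
(s=3,f=5) a[fast]=4≠0 swap→a[3]=4 → slow++,fast++
(s=4,f=6) a[fast]=0 → fast++
(s=4,f=7) a[fast]=0 → fast++
(s=4,f=8) a[fast]=0 → fast++
(s=4,f=9) a[fast]=8≠0 swap→a[4]=8 → slow++,fast++
(s=5,f=10) a[fast]=0 → fast++
(s=5,f=11) a[fast]=5≠0 swap→a[5]=5 → slow++,fast++
(s=6,f=12) a[fast]=0 → fast++
(s=6,f=13) a[fast]=0 → fast++
(s=6,f=14) a[fast]=4≠0 swap→a[6]=4 → slow++,fast++
(s=7,f=15) a[fast]=0 → fast++
(s=7,f=16) a[fast]=5≠0 swap→a[7]=5 → slow++,fast++
(s=8,f=17) a[fast]=0 → fast++
(s=8,f=18) a[fast]=0 → fast++
(s=8,f=19) a[fast]=0 → fast++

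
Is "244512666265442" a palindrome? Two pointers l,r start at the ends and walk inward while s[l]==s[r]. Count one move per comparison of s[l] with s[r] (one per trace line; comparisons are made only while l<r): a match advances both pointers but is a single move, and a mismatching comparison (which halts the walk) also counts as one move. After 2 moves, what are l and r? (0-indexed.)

l=0 r=14: '2'=='2', l++,r--
l=1 r=13: '4'=='4', l++,r--

l=2, r=12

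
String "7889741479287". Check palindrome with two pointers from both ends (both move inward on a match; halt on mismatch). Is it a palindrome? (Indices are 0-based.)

not a palindrome (mismatch at 2,10)

[0,12] '7'=='7' → l++,r--
[1,11] '8'=='8' → l++,r--
[2,10] '8'!='2' → stop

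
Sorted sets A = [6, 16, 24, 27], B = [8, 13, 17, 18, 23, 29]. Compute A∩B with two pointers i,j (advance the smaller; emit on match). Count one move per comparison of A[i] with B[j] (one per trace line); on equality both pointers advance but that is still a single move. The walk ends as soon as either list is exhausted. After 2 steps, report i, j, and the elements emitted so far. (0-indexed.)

i=1, j=1, emitted=[]

[i=0,j=0] 6<8 → i++
[i=1,j=0] 16>8 → j++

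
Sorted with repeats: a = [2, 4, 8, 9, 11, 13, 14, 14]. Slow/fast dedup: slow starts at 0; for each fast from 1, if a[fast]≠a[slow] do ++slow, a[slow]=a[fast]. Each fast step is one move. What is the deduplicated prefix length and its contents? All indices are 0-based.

length 7; prefix = [2, 4, 8, 9, 11, 13, 14]

(s=0,f=1) a[fast]=4≠a[slow]=2 write a[1]=4 → slow++,fast++
(s=1,f=2) a[fast]=8≠a[slow]=4 write a[2]=8 → slow++,fast++
(s=2,f=3) a[fast]=9≠a[slow]=8 write a[3]=9 → slow++,fast++
(s=3,f=4) a[fast]=11≠a[slow]=9 write a[4]=11 → slow++,fast++
(s=4,f=5) a[fast]=13≠a[slow]=11 write a[5]=13 → slow++,fast++
(s=5,f=6) a[fast]=14≠a[slow]=13 write a[6]=14 → slow++,fast++
(s=6,f=7) a[fast]=14=a[slow] dup → fast++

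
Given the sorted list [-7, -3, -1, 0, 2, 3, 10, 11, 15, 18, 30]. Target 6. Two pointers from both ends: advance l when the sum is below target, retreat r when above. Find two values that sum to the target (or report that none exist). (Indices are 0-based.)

[0,10] -7+30=23 >6 → r--
[0,9] -7+18=11 >6 → r--
[0,8] -7+15=8 >6 → r--
[0,7] -7+11=4 <6 → l++
[1,7] -3+11=8 >6 → r--
[1,6] -3+10=7 >6 → r--
[1,5] -3+3=0 <6 → l++
[2,5] -1+3=2 <6 → l++
[3,5] 0+3=3 <6 → l++
[4,5] 2+3=5 <6 → l++

no pair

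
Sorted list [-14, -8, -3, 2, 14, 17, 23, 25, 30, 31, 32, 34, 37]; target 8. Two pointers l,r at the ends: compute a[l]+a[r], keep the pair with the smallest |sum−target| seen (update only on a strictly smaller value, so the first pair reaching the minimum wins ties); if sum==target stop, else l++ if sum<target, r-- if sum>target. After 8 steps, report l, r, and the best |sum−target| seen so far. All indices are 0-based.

l=1, r=5, best |Δ|=1

[0,12] -14+37=23 d=15 * → r--
[0,11] -14+34=20 d=12 * → r--
[0,10] -14+32=18 d=10 * → r--
[0,9] -14+31=17 d=9 * → r--
[0,8] -14+30=16 d=8 * → r--
[0,7] -14+25=11 d=3 * → r--
[0,6] -14+23=9 d=1 * → r--
[0,5] -14+17=3 d=5 → l++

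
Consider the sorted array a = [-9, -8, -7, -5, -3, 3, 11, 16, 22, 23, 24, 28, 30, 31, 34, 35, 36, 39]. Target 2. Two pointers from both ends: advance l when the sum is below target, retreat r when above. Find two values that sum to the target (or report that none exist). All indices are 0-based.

[0,17] -9+39=30 >2 → r--
[0,16] -9+36=27 >2 → r--
[0,15] -9+35=26 >2 → r--
[0,14] -9+34=25 >2 → r--
[0,13] -9+31=22 >2 → r--
[0,12] -9+30=21 >2 → r--
[0,11] -9+28=19 >2 → r--
[0,10] -9+24=15 >2 → r--
[0,9] -9+23=14 >2 → r--
[0,8] -9+22=13 >2 → r--
[0,7] -9+16=7 >2 → r--
[0,6] -9+11=2 → found

(-9, 11)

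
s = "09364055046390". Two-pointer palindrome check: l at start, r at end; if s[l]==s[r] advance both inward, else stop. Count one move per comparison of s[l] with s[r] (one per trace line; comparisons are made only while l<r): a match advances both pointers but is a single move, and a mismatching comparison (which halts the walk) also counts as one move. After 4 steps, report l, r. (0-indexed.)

l=4, r=9

[0,13] '0'=='0' → l++,r--
[1,12] '9'=='9' → l++,r--
[2,11] '3'=='3' → l++,r--
[3,10] '6'=='6' → l++,r--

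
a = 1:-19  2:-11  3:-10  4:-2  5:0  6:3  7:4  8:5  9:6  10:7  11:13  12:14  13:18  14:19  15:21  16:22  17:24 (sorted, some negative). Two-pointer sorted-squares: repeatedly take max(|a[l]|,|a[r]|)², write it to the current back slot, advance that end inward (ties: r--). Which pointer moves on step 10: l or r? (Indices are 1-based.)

[1,17] |-19|<=|24| out[17]=576 → r--
[1,16] |-19|<=|22| out[16]=484 → r--
[1,15] |-19|<=|21| out[15]=441 → r--
[1,14] |-19|<=|19| out[14]=361 → r--
[1,13] |-19|>|18| out[13]=361 → l++
[2,13] |-11|<=|18| out[12]=324 → r--
[2,12] |-11|<=|14| out[11]=196 → r--
[2,11] |-11|<=|13| out[10]=169 → r--
[2,10] |-11|>|7| out[9]=121 → l++
[3,10] |-10|>|7| out[8]=100 → l++

l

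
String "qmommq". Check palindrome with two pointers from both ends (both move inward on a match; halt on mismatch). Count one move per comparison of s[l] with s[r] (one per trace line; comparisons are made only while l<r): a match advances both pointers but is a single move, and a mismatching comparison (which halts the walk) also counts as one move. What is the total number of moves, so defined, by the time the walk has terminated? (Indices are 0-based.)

3 moves

[0,5] 'q'=='q' → l++,r--
[1,4] 'm'=='m' → l++,r--
[2,3] 'o'!='m' → stop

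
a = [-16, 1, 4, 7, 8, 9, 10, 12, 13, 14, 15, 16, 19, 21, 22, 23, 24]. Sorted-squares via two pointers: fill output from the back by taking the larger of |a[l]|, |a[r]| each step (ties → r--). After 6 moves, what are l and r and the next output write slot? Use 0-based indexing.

l=0, r=10, next write slot=10

l=0 r=16: |-16|<=|24| out[16]=576, r--
l=0 r=15: |-16|<=|23| out[15]=529, r--
l=0 r=14: |-16|<=|22| out[14]=484, r--
l=0 r=13: |-16|<=|21| out[13]=441, r--
l=0 r=12: |-16|<=|19| out[12]=361, r--
l=0 r=11: |-16|<=|16| out[11]=256, r--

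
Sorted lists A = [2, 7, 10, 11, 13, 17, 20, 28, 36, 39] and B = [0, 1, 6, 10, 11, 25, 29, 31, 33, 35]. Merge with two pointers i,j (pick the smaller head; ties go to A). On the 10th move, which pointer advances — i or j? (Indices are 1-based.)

i

i=1 j=1: A[i]=2>B[j]=0 take 0, j++
i=1 j=2: A[i]=2>B[j]=1 take 1, j++
i=1 j=3: A[i]=2<=B[j]=6 take 2, i++
i=2 j=3: A[i]=7>B[j]=6 take 6, j++
i=2 j=4: A[i]=7<=B[j]=10 take 7, i++
i=3 j=4: A[i]=10<=B[j]=10 take 10, i++
i=4 j=4: A[i]=11>B[j]=10 take 10, j++
i=4 j=5: A[i]=11<=B[j]=11 take 11, i++
i=5 j=5: A[i]=13>B[j]=11 take 11, j++
i=5 j=6: A[i]=13<=B[j]=25 take 13, i++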